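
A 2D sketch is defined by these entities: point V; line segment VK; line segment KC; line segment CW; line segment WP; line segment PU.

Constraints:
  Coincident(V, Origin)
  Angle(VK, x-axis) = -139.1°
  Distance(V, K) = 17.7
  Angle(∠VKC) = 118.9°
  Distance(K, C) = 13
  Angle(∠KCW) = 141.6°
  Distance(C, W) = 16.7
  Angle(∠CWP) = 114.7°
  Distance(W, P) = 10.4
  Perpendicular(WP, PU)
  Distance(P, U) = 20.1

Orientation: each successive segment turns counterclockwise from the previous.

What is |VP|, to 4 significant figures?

32.56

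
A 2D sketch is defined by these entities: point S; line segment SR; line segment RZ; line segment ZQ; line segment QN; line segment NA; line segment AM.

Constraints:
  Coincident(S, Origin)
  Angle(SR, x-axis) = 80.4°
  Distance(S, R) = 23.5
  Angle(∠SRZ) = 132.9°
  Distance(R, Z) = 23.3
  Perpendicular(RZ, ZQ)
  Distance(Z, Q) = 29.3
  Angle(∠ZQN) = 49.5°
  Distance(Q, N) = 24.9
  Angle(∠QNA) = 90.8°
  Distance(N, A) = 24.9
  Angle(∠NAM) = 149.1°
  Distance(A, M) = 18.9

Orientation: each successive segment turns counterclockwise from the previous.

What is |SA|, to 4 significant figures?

43.08

∠ZQN = 49.5° gives QN at -12.00° from the x-axis; with |QN| = 24.9, N = (-9.154, 18.64). ∠QNA = 90.8° gives NA at 77.20° from the x-axis; with |NA| = 24.9, A = (-3.638, 42.92). Then |SA| = |A − S| = 43.08.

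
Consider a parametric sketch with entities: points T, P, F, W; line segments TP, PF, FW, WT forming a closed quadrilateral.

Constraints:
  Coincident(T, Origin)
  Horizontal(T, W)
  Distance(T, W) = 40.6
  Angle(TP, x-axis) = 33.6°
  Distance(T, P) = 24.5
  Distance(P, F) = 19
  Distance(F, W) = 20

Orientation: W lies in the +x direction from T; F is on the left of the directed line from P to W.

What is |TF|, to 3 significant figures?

43.2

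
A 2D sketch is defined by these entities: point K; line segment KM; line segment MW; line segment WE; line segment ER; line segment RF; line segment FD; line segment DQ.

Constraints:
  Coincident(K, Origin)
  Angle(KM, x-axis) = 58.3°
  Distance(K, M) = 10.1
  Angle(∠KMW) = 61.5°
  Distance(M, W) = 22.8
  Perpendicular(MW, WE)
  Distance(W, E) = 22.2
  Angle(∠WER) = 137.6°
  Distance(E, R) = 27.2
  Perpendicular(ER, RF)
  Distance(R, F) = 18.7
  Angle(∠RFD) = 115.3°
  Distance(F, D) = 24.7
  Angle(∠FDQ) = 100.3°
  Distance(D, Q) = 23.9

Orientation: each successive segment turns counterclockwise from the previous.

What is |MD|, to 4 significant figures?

6.417

K is at the origin; KM runs at 58.3° with length 10.1, so M = (5.307, 8.593). ∠KMW = 61.5° gives MW at 176.8° from the x-axis; with |MW| = 22.8, W = (-17.46, 9.866). The perpendicularity gives WE at right angles to MW, so WE runs at -93.20°; with |WE| = 22.2, E = (-18.70, -12.30). ∠WER = 137.6° gives ER at -50.80° from the x-axis; with |ER| = 27.2, R = (-1.505, -33.38). ER is perpendicular to RF, so RF runs at 39.20°; with |RF| = 18.7, F = (12.99, -21.56). ∠RFD = 115.3° gives FD at 103.9° from the x-axis; with |FD| = 24.7, D = (7.053, 2.418). Then |MD| = |D − M| = 6.417.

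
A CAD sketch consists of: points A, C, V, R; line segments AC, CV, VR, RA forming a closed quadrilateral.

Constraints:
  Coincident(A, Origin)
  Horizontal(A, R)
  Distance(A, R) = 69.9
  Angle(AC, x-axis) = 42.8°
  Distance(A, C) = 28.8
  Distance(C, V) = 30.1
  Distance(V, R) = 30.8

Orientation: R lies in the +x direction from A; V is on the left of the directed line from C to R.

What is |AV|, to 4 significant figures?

56.34

Checks: |CV| = 30.10 ✓; |VR| = 30.80 ✓.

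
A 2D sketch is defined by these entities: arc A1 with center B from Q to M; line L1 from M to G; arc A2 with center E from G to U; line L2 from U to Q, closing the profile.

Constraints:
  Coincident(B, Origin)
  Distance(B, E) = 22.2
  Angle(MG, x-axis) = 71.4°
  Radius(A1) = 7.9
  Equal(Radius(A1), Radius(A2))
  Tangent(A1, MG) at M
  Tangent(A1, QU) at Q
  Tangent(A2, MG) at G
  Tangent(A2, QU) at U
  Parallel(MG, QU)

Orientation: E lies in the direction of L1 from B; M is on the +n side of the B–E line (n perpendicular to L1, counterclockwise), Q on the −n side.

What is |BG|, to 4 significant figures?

23.56

The slot axis is L1's direction at 71.4°, so u = (cos 71.4°, sin 71.4°) = (0.3190, 0.9478) and n = (−sin 71.4°, cos 71.4°) = (-0.9478, 0.3190). B is at the origin and E lies 22.2 along u from B, so E = 22.2·u = (7.081, 21.04). Tangency of A1 to both parallel lines with radius 7.9 puts M and Q at B ± 7.9·n: M = (-7.487, 2.520), Q = (7.487, -2.520). Equal radii place G and U the same way about E: G = E + 7.9·n = (-0.4065, 23.56), U = E − 7.9·n = (14.57, 18.52). Then |BG| = |G − B| = 23.56.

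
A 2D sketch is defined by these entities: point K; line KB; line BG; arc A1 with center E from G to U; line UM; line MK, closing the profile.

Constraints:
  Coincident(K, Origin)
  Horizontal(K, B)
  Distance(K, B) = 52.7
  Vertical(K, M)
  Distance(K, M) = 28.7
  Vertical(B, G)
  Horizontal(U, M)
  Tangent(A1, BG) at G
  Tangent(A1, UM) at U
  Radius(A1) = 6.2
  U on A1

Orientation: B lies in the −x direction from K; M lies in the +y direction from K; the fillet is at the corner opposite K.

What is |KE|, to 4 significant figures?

51.66

K and M share the same x with |KM| = 28.7 and M on the +y side, so M = (0.000, 28.70). The virtual corner opposite K is at (-52.70, 28.70). Tangency of A1 to BG means the radius EG is perpendicular to BG and tangency of A1 to UM means the radius EU is perpendicular to UM, with radius 6.2, so the center E sits 6.2 in from both sides at E = (-46.50, 22.50). Then |KE| = |E − K| = 51.66.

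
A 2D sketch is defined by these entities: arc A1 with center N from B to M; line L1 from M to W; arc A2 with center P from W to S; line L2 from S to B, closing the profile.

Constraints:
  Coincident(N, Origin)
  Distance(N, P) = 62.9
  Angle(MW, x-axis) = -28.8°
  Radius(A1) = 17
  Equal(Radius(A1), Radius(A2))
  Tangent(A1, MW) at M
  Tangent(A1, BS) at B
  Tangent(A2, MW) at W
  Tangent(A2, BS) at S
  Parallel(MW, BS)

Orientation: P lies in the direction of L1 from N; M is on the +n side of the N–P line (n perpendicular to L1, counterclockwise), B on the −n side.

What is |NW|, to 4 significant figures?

65.16

The slot axis is L1's direction at -28.8°, so u = (cos -28.8°, sin -28.8°) = (0.8763, -0.4818) and n = (−sin -28.8°, cos -28.8°) = (0.4818, 0.8763). N is at the origin and P lies 62.9 along u from N, so P = 62.9·u = (55.12, -30.30). Tangency of A1 to both parallel lines with radius 17.0 puts M and B at N ± 17.0·n: M = (8.190, 14.90), B = (-8.190, -14.90). Equal radii place W and S the same way about P: W = P + 17.0·n = (63.31, -15.41), S = P − 17.0·n = (46.93, -45.20). Then |NW| = |W − N| = 65.16.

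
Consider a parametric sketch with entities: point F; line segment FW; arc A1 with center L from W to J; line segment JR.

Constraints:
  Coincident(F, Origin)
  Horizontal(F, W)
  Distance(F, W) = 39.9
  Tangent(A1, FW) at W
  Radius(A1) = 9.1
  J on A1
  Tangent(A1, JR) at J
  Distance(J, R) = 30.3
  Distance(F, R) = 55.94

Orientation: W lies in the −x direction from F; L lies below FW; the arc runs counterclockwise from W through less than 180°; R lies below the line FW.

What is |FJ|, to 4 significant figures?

49.97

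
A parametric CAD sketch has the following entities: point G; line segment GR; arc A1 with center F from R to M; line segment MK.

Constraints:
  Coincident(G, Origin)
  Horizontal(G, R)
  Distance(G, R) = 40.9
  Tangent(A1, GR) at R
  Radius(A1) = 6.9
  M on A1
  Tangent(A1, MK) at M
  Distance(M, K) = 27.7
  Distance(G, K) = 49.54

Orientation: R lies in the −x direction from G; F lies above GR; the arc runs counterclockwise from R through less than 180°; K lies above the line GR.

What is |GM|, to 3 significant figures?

34.8

Checks: |FM| = 6.900 ✓; ∠(FM, MK) = 90.00° ✓; |MK| = 27.70 ✓; |GK| = 49.54 ✓.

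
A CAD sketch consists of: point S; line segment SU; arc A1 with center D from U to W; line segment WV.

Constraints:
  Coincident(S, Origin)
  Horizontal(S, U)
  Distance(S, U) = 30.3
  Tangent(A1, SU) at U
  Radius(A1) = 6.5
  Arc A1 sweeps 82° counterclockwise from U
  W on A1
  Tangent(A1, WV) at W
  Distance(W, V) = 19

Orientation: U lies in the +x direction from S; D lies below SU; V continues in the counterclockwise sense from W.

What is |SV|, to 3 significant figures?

32.3

S is at the origin; SU is horizontal with |SU| = 30.3 and U on the +x side, so U = (30.3, 0.00). Since A1 is tangent to SU there, DU ⟂ SU, so D = U + (0, -6.5) = (30.3, -6.50). On A1, U sits at bearing 90° from D; an 82° counterclockwise sweep puts W at bearing 172°, so W = D + 6.5·(cos 172°, sin 172°) = (23.9, -5.60). A1 meets WV tangentially, so DW is at right angles to WV, so WV runs along (−sin 172°, cos 172°); with |WV| = 19.0, V = (21.2, -24.4). Then |SV| = |V − S| = 32.3.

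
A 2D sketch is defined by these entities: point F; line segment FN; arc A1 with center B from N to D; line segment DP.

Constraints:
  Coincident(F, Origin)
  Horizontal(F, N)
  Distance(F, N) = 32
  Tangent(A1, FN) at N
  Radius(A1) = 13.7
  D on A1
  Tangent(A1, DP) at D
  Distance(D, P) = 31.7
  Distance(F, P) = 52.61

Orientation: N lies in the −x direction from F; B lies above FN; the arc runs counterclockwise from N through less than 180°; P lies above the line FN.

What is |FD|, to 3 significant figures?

24.3

F is at the origin; FN is horizontal with |FN| = 32.0 and N on the −x side, so N = (-32.0, 0.00). Tangency of A1 to FN means the radius BN is perpendicular to FN, so B = N + (0, 13.7) = (-32.0, 13.7). Since BD ⟂ DP (tangency), |BP| = √(13.7² + 31.7²) = 34.5 regardless of where D sits on A1. So P lies on both circle(F, 52.61) and circle(B, 34.5); the above-FN intersection is P = (-23.4, 47.1). D is the foot of the tangent from P: D = (-18.5, 15.8).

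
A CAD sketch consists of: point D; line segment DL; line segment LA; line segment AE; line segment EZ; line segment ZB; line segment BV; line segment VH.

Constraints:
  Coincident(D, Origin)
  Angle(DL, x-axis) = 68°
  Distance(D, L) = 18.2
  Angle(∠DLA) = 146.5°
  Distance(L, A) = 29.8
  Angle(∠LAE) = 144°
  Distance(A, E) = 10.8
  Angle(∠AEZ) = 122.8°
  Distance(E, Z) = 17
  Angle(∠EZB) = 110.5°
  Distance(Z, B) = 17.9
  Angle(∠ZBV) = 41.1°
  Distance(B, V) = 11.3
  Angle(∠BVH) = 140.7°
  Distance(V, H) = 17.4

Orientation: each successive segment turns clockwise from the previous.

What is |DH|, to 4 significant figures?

58.13

D is at the origin; DL runs at 68.0° with length 18.2, so L = (6.818, 16.87). ∠DLA = 146.5° gives LA at 34.50° from the x-axis; with |LA| = 29.8, A = (31.38, 33.75). ∠LAE = 144.0° gives AE at -1.500° from the x-axis; with |AE| = 10.8, E = (42.17, 33.47). ∠AEZ = 122.8° gives EZ at -58.70° from the x-axis; with |EZ| = 17.0, Z = (51.00, 18.95). ∠EZB = 110.5° gives ZB at -128.2° from the x-axis; with |ZB| = 17.9, B = (39.94, 4.878). ∠ZBV = 41.1° gives BV at 92.90° from the x-axis; with |BV| = 11.3, V = (39.36, 16.16). ∠BVH = 140.7° gives VH at 53.60° from the x-axis; with |VH| = 17.4, H = (49.69, 30.17). Then |DH| = |H − D| = 58.13.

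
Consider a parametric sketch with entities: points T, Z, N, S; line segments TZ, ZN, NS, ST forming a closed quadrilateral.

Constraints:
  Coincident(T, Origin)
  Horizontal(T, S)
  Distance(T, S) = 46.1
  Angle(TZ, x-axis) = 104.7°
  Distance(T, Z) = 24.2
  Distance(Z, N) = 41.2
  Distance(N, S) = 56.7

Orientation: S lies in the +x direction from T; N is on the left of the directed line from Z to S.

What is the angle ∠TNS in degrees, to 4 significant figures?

47.80°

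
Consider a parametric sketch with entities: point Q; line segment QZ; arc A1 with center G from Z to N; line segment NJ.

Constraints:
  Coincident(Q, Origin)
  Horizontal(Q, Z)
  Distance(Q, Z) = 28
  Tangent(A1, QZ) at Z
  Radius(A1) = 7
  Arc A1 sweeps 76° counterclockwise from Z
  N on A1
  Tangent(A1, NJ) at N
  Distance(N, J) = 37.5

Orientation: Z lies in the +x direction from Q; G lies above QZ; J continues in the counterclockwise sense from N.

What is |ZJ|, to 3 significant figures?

44.6

On A1, Z sits at bearing -90° from G; a 76° counterclockwise sweep puts N at bearing -14°, so N = G + 7.0·(cos -14°, sin -14°) = (34.8, 5.31). The tangent condition forces GN to be normal to NJ, so NJ runs along (−sin -14°, cos -14°); with |NJ| = 37.5, J = (43.9, 41.7). Then |ZJ| = |J − Z| = 44.6.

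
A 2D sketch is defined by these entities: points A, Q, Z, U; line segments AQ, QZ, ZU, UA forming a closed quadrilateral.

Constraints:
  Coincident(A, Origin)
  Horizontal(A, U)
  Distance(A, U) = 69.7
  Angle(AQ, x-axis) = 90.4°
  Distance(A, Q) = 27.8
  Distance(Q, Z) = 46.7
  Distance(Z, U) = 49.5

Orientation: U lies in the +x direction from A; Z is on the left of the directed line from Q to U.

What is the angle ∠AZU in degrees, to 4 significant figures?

77.22°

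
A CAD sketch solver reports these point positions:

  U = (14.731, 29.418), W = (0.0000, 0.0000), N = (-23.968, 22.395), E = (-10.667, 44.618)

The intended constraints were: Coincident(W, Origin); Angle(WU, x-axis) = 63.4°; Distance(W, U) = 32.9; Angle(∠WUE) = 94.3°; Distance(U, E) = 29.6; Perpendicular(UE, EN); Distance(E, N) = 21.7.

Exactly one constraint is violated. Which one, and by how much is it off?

Distance(E, N) = 21.7 — off by 4.20.

W = (0.00, 0.00) ✓; WU at 63.40° ✓; |WU| = 32.90 ✓; ∠WUE = 94.30° ✓; |UE| = 29.60 ✓; ∠(UE, EN) = 90.00° ✓; |EN| = 25.90 ✗.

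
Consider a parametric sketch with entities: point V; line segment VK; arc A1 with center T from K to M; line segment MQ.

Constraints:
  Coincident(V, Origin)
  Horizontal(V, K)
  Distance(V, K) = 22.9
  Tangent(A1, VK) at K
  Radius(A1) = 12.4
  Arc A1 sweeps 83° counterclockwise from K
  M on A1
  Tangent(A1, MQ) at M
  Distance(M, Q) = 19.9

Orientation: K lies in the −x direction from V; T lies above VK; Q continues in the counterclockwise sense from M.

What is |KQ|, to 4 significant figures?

34.00

V is at the origin; VK is horizontal with |VK| = 22.9 and K on the −x side, so K = (-22.90, 0.000). Since A1 is tangent to VK there, TK ⟂ VK, so T = K + (0, 12.4) = (-22.90, 12.40). On A1, K sits at bearing -90° from T; an 83° counterclockwise sweep puts M at bearing -7°, so M = T + 12.4·(cos -7°, sin -7°) = (-10.59, 10.89). A1 meets MQ tangentially, so TM is at right angles to MQ, so MQ runs along (−sin -7°, cos -7°); with |MQ| = 19.9, Q = (-8.167, 30.64). Then |KQ| = |Q − K| = 34.00.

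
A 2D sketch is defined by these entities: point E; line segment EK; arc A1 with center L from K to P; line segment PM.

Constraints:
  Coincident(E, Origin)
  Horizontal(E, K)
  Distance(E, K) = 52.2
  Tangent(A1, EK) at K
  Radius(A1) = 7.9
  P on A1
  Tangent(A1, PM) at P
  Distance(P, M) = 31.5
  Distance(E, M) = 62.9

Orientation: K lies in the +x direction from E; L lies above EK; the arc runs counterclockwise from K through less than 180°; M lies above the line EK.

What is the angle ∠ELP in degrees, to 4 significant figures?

167.8°

E is at the origin; E and K share the same y with |EK| = 52.2 and K on the +x side, so K = (52.20, 0.000). The tangent condition forces LK to be normal to EK, so L = K + (0, 7.9) = (52.20, 7.900). Since LP ⟂ PM (tangency), |LM| = √(7.9² + 31.5²) = 32.48 regardless of where P sits on A1. So M lies on both circle(E, 62.9) and circle(L, 32.48); the above-EK intersection is M = (48.42, 40.15). P is the foot of the tangent from M: P = (59.59, 10.70).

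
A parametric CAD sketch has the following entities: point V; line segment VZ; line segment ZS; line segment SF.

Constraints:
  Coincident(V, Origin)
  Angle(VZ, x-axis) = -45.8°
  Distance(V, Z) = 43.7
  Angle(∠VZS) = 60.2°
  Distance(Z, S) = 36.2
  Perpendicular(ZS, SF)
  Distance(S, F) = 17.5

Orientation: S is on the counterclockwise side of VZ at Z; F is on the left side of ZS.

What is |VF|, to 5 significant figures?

25.035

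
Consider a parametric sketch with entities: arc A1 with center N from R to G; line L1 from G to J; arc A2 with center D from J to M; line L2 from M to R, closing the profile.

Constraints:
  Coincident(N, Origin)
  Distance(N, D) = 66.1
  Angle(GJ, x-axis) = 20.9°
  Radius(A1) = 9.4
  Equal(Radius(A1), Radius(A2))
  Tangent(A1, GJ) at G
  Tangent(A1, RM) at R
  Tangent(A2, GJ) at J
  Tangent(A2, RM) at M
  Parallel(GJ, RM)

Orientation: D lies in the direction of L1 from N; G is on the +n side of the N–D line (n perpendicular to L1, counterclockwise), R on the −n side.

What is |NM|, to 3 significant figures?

66.8

The slot axis is L1's direction at 20.9°, so u = (cos 20.9°, sin 20.9°) = (0.934, 0.357) and n = (−sin 20.9°, cos 20.9°) = (-0.357, 0.934). N is at the origin and D lies 66.1 along u from N, so D = 66.1·u = (61.8, 23.6). Tangency of A1 to both parallel lines with radius 9.4 puts G and R at N ± 9.4·n: G = (-3.35, 8.78), R = (3.35, -8.78). Equal radii place J and M the same way about D: J = D + 9.4·n = (58.4, 32.4), M = D − 9.4·n = (65.1, 14.8). Then |NM| = |M − N| = 66.8.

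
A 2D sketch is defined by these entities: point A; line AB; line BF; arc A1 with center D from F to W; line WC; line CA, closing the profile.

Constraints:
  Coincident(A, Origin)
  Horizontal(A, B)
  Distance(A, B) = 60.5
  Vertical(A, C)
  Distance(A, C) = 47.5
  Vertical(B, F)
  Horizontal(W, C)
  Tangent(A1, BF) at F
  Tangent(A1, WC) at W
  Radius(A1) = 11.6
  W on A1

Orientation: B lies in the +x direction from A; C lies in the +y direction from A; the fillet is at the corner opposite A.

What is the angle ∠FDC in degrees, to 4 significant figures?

166.7°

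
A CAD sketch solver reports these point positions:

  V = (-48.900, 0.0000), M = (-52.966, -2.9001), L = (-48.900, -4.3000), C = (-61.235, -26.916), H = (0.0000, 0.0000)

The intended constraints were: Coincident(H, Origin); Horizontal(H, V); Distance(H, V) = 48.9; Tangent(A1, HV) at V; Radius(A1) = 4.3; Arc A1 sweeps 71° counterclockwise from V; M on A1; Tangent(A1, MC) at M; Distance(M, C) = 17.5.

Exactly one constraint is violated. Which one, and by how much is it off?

Distance(M, C) = 17.5 — off by 7.90.

H = (0.00, 0.00) ✓; H.y = 0.00, V.y = 0.00 ✓; |HV| = 48.90 ✓; ∠(LV, VH) = 90.00° ✓; |LV| = 4.300 ✓; bearing(L→M) − bearing(L→V) = 71.00° ✓; |LM| = 4.300 ✓; ∠(LM, MC) = 90.00° ✓; |MC| = 25.40 ✗.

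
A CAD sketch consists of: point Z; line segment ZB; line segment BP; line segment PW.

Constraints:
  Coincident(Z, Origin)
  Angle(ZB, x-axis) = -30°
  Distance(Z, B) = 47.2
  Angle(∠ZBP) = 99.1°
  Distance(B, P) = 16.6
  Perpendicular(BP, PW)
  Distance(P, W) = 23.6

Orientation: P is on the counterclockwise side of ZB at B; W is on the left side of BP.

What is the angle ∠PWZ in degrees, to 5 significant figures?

133.71°

Z is at the origin; ZB runs at -30.0° with length 47.2, so B = 47.2·(cos -30.0°, sin -30.0°) = (40.876, -23.600). ∠ZBP = 99.1°, so BP runs at -30.0° + (180° − 99.1°) = 50.900° from the x-axis; with |BP| = 16.6, P = B + 16.6·(cos 50.900°, sin 50.900°) = (51.346, -10.718). BP ⟂ PW; with |PW| = 23.6 on the left of BP, W = P + 23.6·(-0.77605, 0.63068) = (33.031, 4.1663). Then cos ∠PWZ = WP·WZ / (|WP||WZ|), giving 133.71°.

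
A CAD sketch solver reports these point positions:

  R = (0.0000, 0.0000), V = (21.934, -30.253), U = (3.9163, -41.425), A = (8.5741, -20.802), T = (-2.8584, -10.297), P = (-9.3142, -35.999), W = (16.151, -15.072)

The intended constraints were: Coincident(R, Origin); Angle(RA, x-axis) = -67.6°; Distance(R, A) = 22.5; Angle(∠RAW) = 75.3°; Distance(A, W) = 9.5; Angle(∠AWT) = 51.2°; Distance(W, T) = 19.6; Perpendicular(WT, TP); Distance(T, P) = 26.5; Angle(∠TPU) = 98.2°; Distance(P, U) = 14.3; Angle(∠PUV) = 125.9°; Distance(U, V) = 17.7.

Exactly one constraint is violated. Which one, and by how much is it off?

Distance(U, V) = 17.7 — off by 3.50.

R = (0.00, 0.00) ✓; RA at -67.60° ✓; |RA| = 22.50 ✓; ∠RAW = 75.30° ✓; |AW| = 9.500 ✓; ∠AWT = 51.20° ✓; |WT| = 19.60 ✓; ∠(WT, TP) = 90.00° ✓; |TP| = 26.50 ✓; ∠TPU = 98.20° ✓; |PU| = 14.30 ✓; ∠PUV = 125.9° ✓; |UV| = 21.20 ✗.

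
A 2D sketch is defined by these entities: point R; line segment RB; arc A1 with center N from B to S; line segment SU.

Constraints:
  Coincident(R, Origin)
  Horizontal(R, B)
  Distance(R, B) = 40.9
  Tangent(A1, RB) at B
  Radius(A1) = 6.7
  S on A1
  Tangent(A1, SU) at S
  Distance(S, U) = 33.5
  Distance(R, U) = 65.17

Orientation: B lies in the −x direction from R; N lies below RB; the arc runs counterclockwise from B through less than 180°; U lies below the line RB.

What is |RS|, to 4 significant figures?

47.88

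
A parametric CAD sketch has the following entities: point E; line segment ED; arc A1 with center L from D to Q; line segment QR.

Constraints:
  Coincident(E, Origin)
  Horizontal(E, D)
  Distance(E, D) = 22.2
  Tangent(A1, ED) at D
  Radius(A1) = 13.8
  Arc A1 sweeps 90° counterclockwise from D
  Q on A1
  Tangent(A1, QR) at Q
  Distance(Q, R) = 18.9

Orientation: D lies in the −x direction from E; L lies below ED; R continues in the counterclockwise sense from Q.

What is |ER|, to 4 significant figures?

48.63

E is at the origin; E and D share the same y with |ED| = 22.2 and D on the −x side, so D = (-22.20, 0.000). Since A1 is tangent to ED there, LD ⟂ ED, so L = D + (0, -13.8) = (-22.20, -13.80). On A1, D sits at bearing 90° from L; a 90° counterclockwise sweep puts Q at bearing 180°, so Q = L + 13.8·(cos 180°, sin 180°) = (-36.00, -13.80). A1 meets QR tangentially, so LQ is at right angles to QR, so QR runs along (−sin 180°, cos 180°); with |QR| = 18.9, R = (-36.00, -32.70). Then |ER| = |R − E| = 48.63.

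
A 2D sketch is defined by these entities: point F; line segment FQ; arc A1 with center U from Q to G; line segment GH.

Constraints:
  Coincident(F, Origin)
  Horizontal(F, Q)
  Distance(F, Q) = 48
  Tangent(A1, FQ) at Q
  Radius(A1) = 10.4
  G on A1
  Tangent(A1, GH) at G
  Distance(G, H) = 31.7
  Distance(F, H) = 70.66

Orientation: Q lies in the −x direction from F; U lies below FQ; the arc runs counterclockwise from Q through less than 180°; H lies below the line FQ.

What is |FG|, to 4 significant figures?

59.42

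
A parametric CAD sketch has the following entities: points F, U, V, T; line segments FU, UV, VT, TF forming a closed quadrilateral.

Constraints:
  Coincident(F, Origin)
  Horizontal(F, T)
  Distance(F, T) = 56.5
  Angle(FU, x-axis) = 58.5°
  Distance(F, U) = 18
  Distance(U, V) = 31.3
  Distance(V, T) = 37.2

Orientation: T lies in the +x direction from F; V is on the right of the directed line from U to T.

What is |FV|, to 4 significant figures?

25.58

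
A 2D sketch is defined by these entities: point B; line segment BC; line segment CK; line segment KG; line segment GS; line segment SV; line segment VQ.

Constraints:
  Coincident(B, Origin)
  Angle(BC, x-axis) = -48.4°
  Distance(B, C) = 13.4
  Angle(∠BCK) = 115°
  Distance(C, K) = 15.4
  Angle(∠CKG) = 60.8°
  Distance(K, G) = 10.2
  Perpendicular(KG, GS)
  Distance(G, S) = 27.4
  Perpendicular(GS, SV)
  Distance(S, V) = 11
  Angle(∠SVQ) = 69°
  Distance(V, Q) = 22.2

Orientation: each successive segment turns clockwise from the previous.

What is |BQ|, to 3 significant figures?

14.9

B is at the origin; BC runs at -48.4° with length 13.4, so C = (8.90, -10.0). ∠BCK = 115.0° gives CK at -113° from the x-axis; with |CK| = 15.4, K = (2.78, -24.2). ∠CKG = 60.8° gives KG at 127° from the x-axis; with |KG| = 10.2, G = (-3.41, -16.1). KG is perpendicular to GS, so GS runs at 37.4°; with |GS| = 27.4, S = (18.4, 0.591). GS ⟂ SV, so SV runs at -52.6°; with |SV| = 11.0, V = (25.0, -8.15). ∠SVQ = 69.0° gives VQ at -164° from the x-axis; with |VQ| = 22.2, Q = (3.74, -14.4). Then |BQ| = |Q − B| = 14.9.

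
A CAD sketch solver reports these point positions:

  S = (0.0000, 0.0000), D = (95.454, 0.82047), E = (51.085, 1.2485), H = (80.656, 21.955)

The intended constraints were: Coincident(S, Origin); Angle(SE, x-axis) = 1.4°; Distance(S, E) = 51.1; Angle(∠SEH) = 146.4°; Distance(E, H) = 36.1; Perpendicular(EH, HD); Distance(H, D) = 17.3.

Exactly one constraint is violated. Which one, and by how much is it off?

Distance(H, D) = 17.3 — off by 8.50.

S = (0.00, 0.00) ✓; SE at 1.400° ✓; |SE| = 51.10 ✓; ∠SEH = 146.4° ✓; |EH| = 36.10 ✓; ∠(EH, HD) = 90.00° ✓; |HD| = 25.80 ✗.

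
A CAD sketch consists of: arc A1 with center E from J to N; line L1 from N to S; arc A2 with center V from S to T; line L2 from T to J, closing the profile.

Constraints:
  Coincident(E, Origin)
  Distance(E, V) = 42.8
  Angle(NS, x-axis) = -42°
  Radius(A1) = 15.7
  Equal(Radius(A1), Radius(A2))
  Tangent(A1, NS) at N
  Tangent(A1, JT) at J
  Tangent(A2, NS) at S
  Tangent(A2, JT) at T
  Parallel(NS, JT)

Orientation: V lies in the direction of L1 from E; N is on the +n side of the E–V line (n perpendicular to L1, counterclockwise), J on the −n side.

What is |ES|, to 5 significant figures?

45.589

Tangency of A1 to both parallel lines with radius 15.7 puts N and J at E ± 15.7·n: N = (10.505, 11.667), J = (-10.505, -11.667). Equal radii place S and T the same way about V: S = V + 15.7·n = (42.312, -16.971), T = V − 15.7·n = (21.301, -40.306). Then |ES| = |S − E| = 45.589.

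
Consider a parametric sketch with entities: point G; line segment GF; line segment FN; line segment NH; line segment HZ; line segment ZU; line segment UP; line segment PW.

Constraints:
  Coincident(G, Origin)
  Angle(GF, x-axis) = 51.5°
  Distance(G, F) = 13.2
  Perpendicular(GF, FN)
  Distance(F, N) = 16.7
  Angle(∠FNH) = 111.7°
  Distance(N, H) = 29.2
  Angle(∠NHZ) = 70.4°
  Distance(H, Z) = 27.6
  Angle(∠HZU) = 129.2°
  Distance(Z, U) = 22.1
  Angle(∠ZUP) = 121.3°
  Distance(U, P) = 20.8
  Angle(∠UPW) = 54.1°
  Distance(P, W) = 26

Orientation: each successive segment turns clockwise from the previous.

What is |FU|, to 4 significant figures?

18.67

G is at the origin; GF runs at 51.5° with length 13.2, so F = (8.217, 10.33). GF ⟂ FN, so FN runs at -38.50°; with |FN| = 16.7, N = (21.29, -0.06557). ∠FNH = 111.7° gives NH at -106.8° from the x-axis; with |NH| = 29.2, H = (12.85, -28.02). ∠NHZ = 70.4° gives HZ at 143.6° from the x-axis; with |HZ| = 27.6, Z = (-9.368, -11.64). ∠HZU = 129.2° gives ZU at 92.80° from the x-axis; with |ZU| = 22.1, U = (-10.45, 10.43). Then |FU| = |U − F| = 18.67.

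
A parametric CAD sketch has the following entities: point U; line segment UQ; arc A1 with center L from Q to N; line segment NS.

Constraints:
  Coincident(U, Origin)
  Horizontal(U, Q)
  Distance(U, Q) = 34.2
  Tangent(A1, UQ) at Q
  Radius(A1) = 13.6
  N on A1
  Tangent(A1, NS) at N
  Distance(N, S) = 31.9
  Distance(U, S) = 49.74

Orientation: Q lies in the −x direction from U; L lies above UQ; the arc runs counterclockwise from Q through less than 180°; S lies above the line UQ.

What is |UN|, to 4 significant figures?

24.62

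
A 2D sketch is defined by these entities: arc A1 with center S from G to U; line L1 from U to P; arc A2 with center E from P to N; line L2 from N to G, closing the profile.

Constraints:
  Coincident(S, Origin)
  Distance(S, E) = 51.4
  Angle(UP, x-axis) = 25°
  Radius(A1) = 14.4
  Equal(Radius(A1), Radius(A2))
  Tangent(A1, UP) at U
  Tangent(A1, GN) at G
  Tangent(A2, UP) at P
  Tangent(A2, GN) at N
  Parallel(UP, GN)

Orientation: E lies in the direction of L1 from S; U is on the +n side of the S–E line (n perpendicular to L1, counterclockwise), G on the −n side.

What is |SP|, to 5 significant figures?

53.379

The slot axis is L1's direction at 25.0°, so u = (cos 25.0°, sin 25.0°) = (0.90631, 0.42262) and n = (−sin 25.0°, cos 25.0°) = (-0.42262, 0.90631). S is at the origin and E lies 51.4 along u from S, so E = 51.4·u = (46.584, 21.723). Tangency of A1 to both parallel lines with radius 14.4 puts U and G at S ± 14.4·n: U = (-6.0857, 13.051), G = (6.0857, -13.051). Equal radii place P and N the same way about E: P = E + 14.4·n = (40.499, 34.773), N = E − 14.4·n = (52.670, 8.6717). Then |SP| = |P − S| = 53.379.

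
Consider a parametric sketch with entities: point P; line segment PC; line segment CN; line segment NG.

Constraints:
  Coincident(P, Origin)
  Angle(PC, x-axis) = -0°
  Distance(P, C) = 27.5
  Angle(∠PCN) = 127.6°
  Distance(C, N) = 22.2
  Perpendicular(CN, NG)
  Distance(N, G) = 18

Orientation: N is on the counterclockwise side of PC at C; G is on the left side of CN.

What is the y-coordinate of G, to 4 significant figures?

28.57

P is at the origin; PC runs at -0.0° with length 27.5, so C = 27.5·(cos -0.0°, sin -0.0°) = (27.50, -0.000). ∠PCN = 127.6°, so CN runs at -0.0° + (180° − 127.6°) = 52.40° from the x-axis; with |CN| = 22.2, N = C + 22.2·(cos 52.40°, sin 52.40°) = (41.05, 17.59). CN ⟂ NG; with |NG| = 18.0 on the left of CN, G = N + 18.0·(-0.7923, 0.6101) = (26.78, 28.57). So G.y = 28.57.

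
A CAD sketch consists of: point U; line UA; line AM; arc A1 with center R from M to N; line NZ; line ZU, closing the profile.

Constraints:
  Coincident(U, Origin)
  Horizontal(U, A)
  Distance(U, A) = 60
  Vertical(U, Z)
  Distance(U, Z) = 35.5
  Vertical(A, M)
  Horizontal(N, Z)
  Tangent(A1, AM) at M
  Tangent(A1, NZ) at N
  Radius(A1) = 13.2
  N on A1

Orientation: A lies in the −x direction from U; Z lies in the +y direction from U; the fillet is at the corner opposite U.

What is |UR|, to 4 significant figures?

51.84

U is at the origin; U and A share the same y with |UA| = 60.0 and A on the −x side, so A = (-60.00, 0.000). UZ is vertical with |UZ| = 35.5 and Z on the +y side, so Z = (0.000, 35.50). The virtual corner opposite U is at (-60.00, 35.50). The tangent condition forces RM to be normal to AM and since A1 is tangent to NZ there, RN ⟂ NZ, with radius 13.2, so the center R sits 13.2 in from both sides at R = (-46.80, 22.30). Then |UR| = |R − U| = 51.84.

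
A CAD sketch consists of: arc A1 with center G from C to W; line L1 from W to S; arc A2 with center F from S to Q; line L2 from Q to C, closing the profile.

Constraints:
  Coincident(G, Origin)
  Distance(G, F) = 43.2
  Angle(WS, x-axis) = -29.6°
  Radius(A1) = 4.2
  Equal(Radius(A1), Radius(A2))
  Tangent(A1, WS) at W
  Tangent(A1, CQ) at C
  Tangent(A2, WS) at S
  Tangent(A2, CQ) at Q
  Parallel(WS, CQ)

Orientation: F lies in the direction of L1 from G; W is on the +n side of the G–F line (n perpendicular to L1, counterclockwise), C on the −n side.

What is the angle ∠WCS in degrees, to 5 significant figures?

78.996°

The slot axis is L1's direction at -29.6°, so u = (cos -29.6°, sin -29.6°) = (0.86949, -0.49394) and n = (−sin -29.6°, cos -29.6°) = (0.49394, 0.86949). G is at the origin and F lies 43.2 along u from G, so F = 43.2·u = (37.562, -21.338). Tangency of A1 to both parallel lines with radius 4.2 puts W and C at G ± 4.2·n: W = (2.0746, 3.6519), C = (-2.0746, -3.6519). Equal radii place S and Q the same way about F: S = F + 4.2·n = (39.637, -17.686), Q = F − 4.2·n = (35.488, -24.990). Then cos ∠WCS = CW·CS / (|CW||CS|), giving 78.996°.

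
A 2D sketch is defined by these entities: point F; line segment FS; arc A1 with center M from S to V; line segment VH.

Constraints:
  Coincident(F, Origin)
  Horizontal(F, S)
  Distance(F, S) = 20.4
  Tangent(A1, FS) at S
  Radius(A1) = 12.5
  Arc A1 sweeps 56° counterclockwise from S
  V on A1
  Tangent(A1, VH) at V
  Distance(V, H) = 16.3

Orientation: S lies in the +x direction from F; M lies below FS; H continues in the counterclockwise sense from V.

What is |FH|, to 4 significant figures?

19.05

F is at the origin; FS is horizontal with |FS| = 20.4 and S on the +x side, so S = (20.40, 0.000). A1 meets FS tangentially, so MS is at right angles to FS, so M = S + (0, -12.5) = (20.40, -12.50). On A1, S sits at bearing 90° from M; a 56° counterclockwise sweep puts V at bearing 146°, so V = M + 12.5·(cos 146°, sin 146°) = (10.04, -5.510). A1 meets VH tangentially, so MV is at right angles to VH, so VH runs along (−sin 146°, cos 146°); with |VH| = 16.3, H = (0.9222, -19.02). Then |FH| = |H − F| = 19.05.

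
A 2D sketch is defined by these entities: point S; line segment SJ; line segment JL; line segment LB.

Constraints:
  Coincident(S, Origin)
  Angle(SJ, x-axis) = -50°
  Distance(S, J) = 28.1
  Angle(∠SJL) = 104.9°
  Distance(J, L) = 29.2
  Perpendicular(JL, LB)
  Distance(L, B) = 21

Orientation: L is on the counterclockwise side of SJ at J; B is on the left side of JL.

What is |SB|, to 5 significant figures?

36.942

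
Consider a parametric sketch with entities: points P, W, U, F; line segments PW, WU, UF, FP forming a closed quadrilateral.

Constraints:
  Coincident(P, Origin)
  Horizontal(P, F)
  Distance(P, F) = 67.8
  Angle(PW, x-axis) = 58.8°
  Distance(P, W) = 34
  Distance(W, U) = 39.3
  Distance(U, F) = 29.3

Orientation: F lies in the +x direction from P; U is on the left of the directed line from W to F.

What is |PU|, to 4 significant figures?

63.03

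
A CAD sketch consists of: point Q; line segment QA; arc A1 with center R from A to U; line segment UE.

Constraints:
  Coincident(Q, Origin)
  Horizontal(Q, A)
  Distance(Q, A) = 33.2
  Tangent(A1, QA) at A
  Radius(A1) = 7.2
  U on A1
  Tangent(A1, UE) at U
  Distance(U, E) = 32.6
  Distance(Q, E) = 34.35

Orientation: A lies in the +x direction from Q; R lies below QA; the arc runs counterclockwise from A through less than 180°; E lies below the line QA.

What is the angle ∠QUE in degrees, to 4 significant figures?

69.52°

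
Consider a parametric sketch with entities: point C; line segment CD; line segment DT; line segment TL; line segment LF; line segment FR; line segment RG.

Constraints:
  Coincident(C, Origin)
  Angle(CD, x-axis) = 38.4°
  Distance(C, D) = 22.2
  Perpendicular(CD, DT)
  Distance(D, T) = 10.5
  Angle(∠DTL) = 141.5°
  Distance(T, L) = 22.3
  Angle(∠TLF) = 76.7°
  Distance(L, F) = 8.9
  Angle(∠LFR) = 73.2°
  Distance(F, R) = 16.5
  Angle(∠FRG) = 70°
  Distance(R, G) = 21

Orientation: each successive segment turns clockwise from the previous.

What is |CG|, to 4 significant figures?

40.50

∠LFR = 73.2° gives FR at 59.80° from the x-axis; with |FR| = 16.5, R = (23.52, -0.4162). ∠FRG = 70.0° gives RG at -50.20° from the x-axis; with |RG| = 21.0, G = (36.97, -16.55). Then |CG| = |G − C| = 40.50.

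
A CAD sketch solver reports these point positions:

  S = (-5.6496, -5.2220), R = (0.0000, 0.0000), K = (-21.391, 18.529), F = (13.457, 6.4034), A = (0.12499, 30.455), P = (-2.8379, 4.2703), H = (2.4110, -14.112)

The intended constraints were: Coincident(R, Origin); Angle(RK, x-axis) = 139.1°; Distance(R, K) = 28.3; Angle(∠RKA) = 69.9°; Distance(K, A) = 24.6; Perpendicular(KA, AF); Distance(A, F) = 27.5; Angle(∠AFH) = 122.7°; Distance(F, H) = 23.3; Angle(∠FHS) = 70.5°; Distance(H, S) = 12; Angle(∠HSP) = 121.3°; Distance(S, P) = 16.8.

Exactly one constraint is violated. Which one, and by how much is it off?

Distance(S, P) = 16.8 — off by 6.90.

R = (0.00, 0.00) ✓; RK at 139.1° ✓; |RK| = 28.30 ✓; ∠RKA = 69.90° ✓; |KA| = 24.60 ✓; ∠(KA, AF) = 90.00° ✓; |AF| = 27.50 ✓; ∠AFH = 122.7° ✓; |FH| = 23.30 ✓; ∠FHS = 70.50° ✓; |HS| = 12.00 ✓; ∠HSP = 121.3° ✓; |SP| = 9.900 ✗.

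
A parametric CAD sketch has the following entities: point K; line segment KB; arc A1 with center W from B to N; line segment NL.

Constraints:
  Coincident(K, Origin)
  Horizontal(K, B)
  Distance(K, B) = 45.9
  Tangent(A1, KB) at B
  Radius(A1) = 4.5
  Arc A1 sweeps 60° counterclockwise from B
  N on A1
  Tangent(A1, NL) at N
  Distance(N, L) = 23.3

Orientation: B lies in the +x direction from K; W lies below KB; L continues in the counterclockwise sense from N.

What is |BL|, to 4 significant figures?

27.29

K is at the origin; K and B share the same y with |KB| = 45.9 and B on the +x side, so B = (45.90, 0.000). Since A1 is tangent to KB there, WB ⟂ KB, so W = B + (0, -4.5) = (45.90, -4.500). On A1, B sits at bearing 90° from W; a 60° counterclockwise sweep puts N at bearing 150°, so N = W + 4.5·(cos 150°, sin 150°) = (42.00, -2.250). Since A1 is tangent to NL there, WN ⟂ NL, so NL runs along (−sin 150°, cos 150°); with |NL| = 23.3, L = (30.35, -22.43). Then |BL| = |L − B| = 27.29.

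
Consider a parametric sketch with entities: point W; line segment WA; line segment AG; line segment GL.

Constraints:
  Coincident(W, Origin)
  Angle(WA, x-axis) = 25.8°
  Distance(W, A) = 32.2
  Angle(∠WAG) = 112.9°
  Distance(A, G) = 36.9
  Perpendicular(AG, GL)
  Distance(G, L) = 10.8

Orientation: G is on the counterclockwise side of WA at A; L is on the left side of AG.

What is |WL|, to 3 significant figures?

52.9

∠WAG = 112.9°, so AG runs at 25.8° + (180° − 112.9°) = 92.9° from the x-axis; with |AG| = 36.9, G = A + 36.9·(cos 92.9°, sin 92.9°) = (27.1, 50.9). AG ⟂ GL; with |GL| = 10.8 on the left of AG, L = G + 10.8·(-0.999, -0.0506) = (16.3, 50.3). Then |WL| = |L − W| = 52.9.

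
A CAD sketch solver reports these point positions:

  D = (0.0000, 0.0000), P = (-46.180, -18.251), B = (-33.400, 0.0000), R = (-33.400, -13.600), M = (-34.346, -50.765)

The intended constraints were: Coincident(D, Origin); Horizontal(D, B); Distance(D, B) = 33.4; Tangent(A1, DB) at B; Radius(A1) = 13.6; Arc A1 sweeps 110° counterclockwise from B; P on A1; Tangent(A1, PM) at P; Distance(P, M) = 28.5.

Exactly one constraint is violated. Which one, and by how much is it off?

Distance(P, M) = 28.5 — off by 6.10.

D = (0.00, 0.00) ✓; D.y = 0.00, B.y = 0.00 ✓; |DB| = 33.40 ✓; ∠(RB, BD) = 90.00° ✓; |RB| = 13.60 ✓; bearing(R→P) − bearing(R→B) = 110.0° ✓; |RP| = 13.60 ✓; ∠(RP, PM) = 90.00° ✓; |PM| = 34.60 ✗.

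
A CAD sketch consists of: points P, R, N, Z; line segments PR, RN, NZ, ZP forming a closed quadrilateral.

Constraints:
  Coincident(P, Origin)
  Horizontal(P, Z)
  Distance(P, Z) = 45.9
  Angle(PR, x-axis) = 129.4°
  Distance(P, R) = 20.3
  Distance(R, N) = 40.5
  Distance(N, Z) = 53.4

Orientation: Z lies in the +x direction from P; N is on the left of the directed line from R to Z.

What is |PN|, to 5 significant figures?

46.951

P is at the origin; P and Z share the same y with |PZ| = 45.9 and Z in +x, so Z = (45.9, 0). PR runs at 129.4° with |PR| = 20.3, so R = (-12.885, 15.686). N is determined by |RN| = 40.5 and |NZ| = 53.4 together: it lies at the intersection of circle(R, 40.5) and circle(Z, 53.4). With |RZ| = 60.842, the foot of the radical line on RZ is 20.466 from R and the perpendicular offset is √(40.5² − 20.466²) = 34.948. Taking the left-of-RZ solution: N = (15.900, 44.176).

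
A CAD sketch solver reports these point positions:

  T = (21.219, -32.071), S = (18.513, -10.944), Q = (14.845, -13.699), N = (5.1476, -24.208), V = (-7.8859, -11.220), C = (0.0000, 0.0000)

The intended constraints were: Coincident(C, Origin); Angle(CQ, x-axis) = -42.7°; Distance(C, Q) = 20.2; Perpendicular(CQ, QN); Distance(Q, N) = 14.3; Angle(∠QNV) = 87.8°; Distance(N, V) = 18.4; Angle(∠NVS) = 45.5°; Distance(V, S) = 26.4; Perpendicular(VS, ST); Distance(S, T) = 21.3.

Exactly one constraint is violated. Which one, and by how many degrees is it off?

Perpendicular(VS, ST) — off by 6.70°.

C = (0.00, 0.00) ✓; CQ at -42.70° ✓; |CQ| = 20.20 ✓; ∠(CQ, QN) = 90.00° ✓; |QN| = 14.30 ✓; ∠QNV = 87.80° ✓; |NV| = 18.40 ✓; ∠NVS = 45.50° ✓; |VS| = 26.40 ✓; ∠(VS, ST) = 83.30° ✗; |ST| = 21.30 ✓.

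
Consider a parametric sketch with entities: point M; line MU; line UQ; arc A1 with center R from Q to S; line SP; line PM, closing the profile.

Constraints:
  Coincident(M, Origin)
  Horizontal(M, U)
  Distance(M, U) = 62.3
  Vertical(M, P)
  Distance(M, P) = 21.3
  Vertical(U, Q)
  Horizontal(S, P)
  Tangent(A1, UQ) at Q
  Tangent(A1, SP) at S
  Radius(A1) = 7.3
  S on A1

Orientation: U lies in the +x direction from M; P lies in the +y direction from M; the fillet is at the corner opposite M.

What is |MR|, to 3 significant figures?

56.8

M and P share the same x with |MP| = 21.3 and P on the +y side, so P = (0.00, 21.3). The virtual corner opposite M is at (62.3, 21.3). A1 meets UQ tangentially, so RQ is at right angles to UQ and tangency of A1 to SP means the radius RS is perpendicular to SP, with radius 7.3, so the center R sits 7.3 in from both sides at R = (55.0, 14.0). Then |MR| = |R − M| = 56.8.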